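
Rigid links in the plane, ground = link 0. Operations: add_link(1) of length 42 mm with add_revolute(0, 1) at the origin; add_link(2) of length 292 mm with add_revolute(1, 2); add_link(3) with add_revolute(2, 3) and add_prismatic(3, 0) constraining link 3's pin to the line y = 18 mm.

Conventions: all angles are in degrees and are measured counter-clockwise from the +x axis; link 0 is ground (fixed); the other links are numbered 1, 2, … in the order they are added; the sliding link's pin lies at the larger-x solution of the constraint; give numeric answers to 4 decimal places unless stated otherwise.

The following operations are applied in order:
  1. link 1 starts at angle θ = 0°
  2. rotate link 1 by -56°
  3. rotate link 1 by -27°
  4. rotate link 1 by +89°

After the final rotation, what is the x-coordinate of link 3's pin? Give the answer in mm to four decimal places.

geometry: r = 42 mm, L = 292 mm, e = 18 mm; θ starts at 0°
rotate link 1 by -56°: θ ← 0° -56° = -56°
rotate link 1 by -27°: θ ← -56° -27° = -83°
rotate link 1 by +89°: θ ← -83° +89° = 6°
crank pin P = (r cos θ, r sin θ) = (41.769920, 4.390195)
h = r sin θ − e = 4.390195 − 18 = -13.609805
x = r cos θ + √(L² − h²) = 41.769920 + 291.682658 = 333.452578

333.4526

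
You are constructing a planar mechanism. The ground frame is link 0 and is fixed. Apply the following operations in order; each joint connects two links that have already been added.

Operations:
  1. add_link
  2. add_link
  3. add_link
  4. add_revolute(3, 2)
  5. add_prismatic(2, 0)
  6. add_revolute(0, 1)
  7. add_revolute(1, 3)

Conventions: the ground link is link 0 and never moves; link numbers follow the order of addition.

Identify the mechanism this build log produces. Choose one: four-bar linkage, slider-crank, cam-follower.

links: 4 (incl. ground); joints: 3 revolute, 1 prismatic, 0 higher (cam) pair, forming one closed loop
4 links, 3 revolutes + 1 prismatic in one loop → slider-crank

slider-crank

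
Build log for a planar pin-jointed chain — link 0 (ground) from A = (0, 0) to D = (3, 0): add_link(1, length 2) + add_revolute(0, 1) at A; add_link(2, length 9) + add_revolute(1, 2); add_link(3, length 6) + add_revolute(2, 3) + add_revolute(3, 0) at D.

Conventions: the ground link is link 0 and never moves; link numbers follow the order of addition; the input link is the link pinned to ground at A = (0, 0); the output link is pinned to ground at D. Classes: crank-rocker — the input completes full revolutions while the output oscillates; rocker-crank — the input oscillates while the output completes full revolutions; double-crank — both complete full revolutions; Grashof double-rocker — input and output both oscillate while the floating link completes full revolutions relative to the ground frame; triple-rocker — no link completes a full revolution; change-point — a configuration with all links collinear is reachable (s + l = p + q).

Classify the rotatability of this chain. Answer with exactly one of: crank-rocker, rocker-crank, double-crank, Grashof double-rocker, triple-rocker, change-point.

lengths: ground=3, input=2, coupler=9, output=6
sorted: s=2 (shortest), l=9 (longest), p+q=9
s + l = 11 vs p + q = 9
s + l > p + q → non-Grashof → no link fully rotates → triple-rocker

triple-rocker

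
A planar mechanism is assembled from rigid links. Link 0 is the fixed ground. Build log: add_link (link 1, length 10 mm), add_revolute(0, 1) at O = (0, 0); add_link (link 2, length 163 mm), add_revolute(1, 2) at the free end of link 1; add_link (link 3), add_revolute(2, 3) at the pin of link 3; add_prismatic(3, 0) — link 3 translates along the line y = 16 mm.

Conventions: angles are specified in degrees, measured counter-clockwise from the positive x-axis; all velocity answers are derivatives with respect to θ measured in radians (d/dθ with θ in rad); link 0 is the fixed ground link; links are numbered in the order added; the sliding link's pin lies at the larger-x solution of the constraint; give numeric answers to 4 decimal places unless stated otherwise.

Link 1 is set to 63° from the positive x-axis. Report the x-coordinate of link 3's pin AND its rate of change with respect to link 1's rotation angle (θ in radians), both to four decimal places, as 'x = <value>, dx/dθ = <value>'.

geometry: r = 10 mm, L = 163 mm, e = 16 mm
crank pin P = (r cos θ, r sin θ) = (4.539905, 8.910065)
h = r sin θ − e = 8.910065 − 16 = -7.089935
x = r cos θ + √(L² − h²) = 4.539905 + 162.845733 = 167.385638
dx/dθ = −r sin θ − h·r cos θ/√(L² − h²) (θ in radians; h = -7.089935) = -8.712408

x = 167.3856, dx/dθ = -8.7124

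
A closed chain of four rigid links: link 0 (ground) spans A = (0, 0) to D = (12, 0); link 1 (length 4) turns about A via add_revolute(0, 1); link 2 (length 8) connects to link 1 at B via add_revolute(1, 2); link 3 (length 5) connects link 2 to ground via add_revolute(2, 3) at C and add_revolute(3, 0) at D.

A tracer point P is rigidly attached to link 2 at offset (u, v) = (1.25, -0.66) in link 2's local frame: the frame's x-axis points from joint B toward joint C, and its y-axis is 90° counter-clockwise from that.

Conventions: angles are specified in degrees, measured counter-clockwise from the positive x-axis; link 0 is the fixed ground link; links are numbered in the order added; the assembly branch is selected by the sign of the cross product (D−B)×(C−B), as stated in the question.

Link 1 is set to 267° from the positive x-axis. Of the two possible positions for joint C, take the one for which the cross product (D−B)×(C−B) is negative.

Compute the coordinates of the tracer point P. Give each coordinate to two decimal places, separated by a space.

A=(0,0), D=(12.00,0)
B = A + 4.00·(cos267°, sin267°) = (-0.2093, -3.9945)
|BD| = 12.8462
circle(B,8.00) ∩ circle(D,5.00): a=7.9410, h=0.9694
  candidates: C₊=(7.0366,-0.6039) cross=12.453; C₋=(7.6395,-2.4466) cross=-12.453
  branch - wants cross < 0 → take C=(7.6395,-2.4466) (cross=-12.453)
ex = (C−B)/|BC| = (0.9811,0.1935); ey = (-0.1935,0.9811)
P = B + 1.25·ex + -0.66·ey = (1.1447,-4.4002)

1.14 -4.40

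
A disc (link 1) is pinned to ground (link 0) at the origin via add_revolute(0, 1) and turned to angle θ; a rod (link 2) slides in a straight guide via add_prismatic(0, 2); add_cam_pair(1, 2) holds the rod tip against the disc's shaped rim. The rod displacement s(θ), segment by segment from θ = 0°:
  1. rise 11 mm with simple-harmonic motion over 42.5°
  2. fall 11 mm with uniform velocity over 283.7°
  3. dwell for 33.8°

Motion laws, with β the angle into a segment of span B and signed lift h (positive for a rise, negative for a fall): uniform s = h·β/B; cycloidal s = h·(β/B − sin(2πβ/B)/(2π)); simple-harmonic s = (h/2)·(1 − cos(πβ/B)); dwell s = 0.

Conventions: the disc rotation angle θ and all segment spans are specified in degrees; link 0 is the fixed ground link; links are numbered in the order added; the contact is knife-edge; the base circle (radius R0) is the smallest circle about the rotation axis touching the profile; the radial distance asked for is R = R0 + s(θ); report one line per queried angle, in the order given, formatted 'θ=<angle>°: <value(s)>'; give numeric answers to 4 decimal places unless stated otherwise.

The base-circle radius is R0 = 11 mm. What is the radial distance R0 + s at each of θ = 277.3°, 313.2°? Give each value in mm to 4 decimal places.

segment 1 (0° to 42.5°, simple-harmonic, h = 11) is passed completely: s = 0.0000 + (11) = 11.0000
θ = 277.3° falls in segment 2 (42.5° to 326.2°, uniform, h = -11): β = 277.3 − 42.5 = 234.8°, B = 283.7°; Δs = -11·234.8/283.7 = -9.1040; s = 11.0000 − 9.1040 = 1.8960
θ = 313.2° falls in segment 2 (42.5° to 326.2°, uniform, h = -11): β = 313.2 − 42.5 = 270.7°, B = 283.7°; Δs = -11·270.7/283.7 = -10.4959; s = 11.0000 − 10.4959 = 0.5041
θ=277.3°: R = R0 + s = 11 + 1.8960 = 12.8960
θ=313.2°: R = R0 + s = 11 + 0.5041 = 11.5041

θ=277.3°: 12.8960
θ=313.2°: 11.5041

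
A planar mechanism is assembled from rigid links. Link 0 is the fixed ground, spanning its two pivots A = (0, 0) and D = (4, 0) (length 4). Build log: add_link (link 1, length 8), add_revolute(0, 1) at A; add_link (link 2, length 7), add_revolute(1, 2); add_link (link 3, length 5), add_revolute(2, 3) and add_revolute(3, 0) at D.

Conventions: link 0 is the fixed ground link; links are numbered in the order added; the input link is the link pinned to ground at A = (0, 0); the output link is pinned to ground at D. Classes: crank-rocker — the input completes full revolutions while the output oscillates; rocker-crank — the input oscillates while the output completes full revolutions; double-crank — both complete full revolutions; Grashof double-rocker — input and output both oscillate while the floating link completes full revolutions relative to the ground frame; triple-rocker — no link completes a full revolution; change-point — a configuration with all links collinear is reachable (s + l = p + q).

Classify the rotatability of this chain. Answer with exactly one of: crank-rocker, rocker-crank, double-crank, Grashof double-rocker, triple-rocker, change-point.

lengths: ground=4, input=8, coupler=7, output=5
sorted: s=4 (shortest), l=8 (longest), p+q=12
s + l = 12 vs p + q = 12
s + l = p + q → change-point (collinear configuration reachable)

change-point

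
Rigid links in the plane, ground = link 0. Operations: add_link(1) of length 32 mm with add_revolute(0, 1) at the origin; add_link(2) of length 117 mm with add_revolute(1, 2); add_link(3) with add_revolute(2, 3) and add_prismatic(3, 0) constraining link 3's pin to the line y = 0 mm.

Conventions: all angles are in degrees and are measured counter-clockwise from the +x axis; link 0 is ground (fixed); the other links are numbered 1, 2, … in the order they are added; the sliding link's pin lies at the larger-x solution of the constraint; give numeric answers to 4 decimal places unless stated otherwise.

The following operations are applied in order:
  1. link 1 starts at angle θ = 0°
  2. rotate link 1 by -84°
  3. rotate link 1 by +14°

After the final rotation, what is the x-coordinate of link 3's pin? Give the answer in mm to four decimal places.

geometry: r = 32 mm, L = 117 mm, e = 0 mm; θ starts at 0°
rotate link 1 by -84°: θ ← 0° -84° = -84°
rotate link 1 by +14°: θ ← -84° +14° = -70°
crank pin P = (r cos θ, r sin θ) = (10.944645, -30.070164)
h = r sin θ − e = -30.070164 − 0 = -30.070164
x = r cos θ + √(L² − h²) = 10.944645 + 113.069825 = 124.014469

124.0145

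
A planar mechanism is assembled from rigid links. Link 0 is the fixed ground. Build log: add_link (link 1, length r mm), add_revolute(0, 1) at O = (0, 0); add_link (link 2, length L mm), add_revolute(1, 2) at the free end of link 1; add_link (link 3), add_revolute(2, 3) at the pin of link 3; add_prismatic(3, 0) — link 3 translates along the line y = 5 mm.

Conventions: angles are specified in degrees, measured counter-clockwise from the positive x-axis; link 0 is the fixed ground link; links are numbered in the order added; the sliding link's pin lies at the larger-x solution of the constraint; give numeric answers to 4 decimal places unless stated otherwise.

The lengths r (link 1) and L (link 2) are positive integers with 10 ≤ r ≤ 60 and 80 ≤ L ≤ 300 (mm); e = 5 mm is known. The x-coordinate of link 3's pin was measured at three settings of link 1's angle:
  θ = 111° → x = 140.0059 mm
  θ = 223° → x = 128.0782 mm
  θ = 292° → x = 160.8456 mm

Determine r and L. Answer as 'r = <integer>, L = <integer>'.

constraint per measurement: (x − r cos θ)² + (r sin θ − e)² = L²
subtracting the θ₁ and θ₂ equations cancels the r² and L² terms:
r = (x₁² − x₂²) / (2[(x₁cos θ₁ + e sin θ₁) − (x₂cos θ₂ + e sin θ₂)]) = 30.9999 → r = 31
L² = (x₁ − r cos θ₁)² + (r sin θ₁ − e)² = 23409.0070 → L = 153.0000 → L = 153
check at θ₃=292°: x = 160.8456 (printed 160.8456) ✓

r = 31, L = 153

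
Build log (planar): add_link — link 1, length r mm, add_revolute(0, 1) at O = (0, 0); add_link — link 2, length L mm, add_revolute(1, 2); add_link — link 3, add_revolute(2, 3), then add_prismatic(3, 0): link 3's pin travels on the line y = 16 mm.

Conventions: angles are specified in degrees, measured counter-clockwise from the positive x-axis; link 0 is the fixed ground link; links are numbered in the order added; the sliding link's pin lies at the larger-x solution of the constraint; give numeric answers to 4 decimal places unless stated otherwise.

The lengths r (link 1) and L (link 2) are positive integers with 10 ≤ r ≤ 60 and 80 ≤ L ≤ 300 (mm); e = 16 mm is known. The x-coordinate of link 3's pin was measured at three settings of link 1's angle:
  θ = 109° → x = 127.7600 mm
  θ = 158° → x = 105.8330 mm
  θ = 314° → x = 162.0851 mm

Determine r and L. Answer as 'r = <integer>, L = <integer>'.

constraint per measurement: (x − r cos θ)² + (r sin θ − e)² = L²
subtracting the θ₁ and θ₂ equations cancels the r² and L² terms:
r = (x₁² − x₂²) / (2[(x₁cos θ₁ + e sin θ₁) − (x₂cos θ₂ + e sin θ₂)]) = 39.0000 → r = 39
L² = (x₁ − r cos θ₁)² + (r sin θ₁ − e)² = 20163.9882 → L = 142.0000 → L = 142
check at θ₃=314°: x = 162.0851 (printed 162.0851) ✓

r = 39, L = 142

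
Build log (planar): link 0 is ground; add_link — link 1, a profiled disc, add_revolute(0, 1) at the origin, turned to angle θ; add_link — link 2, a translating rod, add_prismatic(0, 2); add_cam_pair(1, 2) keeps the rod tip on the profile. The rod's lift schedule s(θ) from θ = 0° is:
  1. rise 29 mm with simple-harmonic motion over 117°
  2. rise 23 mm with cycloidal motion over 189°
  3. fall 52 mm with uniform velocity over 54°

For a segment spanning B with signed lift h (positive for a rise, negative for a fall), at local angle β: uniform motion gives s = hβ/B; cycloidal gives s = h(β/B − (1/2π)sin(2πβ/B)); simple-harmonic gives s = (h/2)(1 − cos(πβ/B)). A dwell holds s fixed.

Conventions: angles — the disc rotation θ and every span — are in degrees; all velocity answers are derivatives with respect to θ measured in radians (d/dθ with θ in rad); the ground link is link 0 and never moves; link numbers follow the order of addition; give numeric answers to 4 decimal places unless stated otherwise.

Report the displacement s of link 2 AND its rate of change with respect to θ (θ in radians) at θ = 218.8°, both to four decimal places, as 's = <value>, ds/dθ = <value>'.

seg 1 [0°–117°] simple-harmonic, h=29: full span → s += 29 → s = 29.0000
seg 2 [117°–306°] cycloidal, h=23: θ=218.8° here. β=101.8, B=189. 23·(0.5386 − sin(2π·0.5386)/(2π)) = 13.2680 → s = 42.2680
velocity in seg [117°–306°] (cycloidal), θ in radians: β = 101.8° = 1.7767 rad, B = 189° = 3.2987 rad; ds/dθ = (h/B)(1 − cos(2πβ/B)) = (23/3.2987)(1 − cos(2π·0.5386)) = 13.740686 mm/rad

s = 42.2680, ds/dθ = 13.7407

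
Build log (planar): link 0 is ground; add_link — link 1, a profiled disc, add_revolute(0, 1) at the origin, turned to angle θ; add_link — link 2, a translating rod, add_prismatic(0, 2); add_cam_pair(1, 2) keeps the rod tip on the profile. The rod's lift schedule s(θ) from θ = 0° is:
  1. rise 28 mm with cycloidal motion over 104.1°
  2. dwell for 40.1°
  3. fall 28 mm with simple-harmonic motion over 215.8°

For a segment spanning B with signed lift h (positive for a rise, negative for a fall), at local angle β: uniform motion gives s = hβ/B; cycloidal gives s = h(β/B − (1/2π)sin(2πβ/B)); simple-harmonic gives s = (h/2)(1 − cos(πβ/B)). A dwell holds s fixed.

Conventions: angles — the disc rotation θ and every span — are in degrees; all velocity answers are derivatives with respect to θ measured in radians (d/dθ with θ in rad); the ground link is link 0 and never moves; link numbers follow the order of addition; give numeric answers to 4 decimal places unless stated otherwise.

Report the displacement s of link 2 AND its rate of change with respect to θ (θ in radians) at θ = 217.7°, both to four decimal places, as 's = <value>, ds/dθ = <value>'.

seg 1 [0°–104.1°] cycloidal, h=28: full span → s += 28 → s = 28.0000
seg 2 [104.1°–144.2°] dwell: s stays 28.0000
seg 3 [144.2°–360°] simple-harmonic, h=-28: θ=217.7° here. β=73.5, B=215.8. -28/2·(1 − cos(π·0.3406)) = -7.2783 → s = 20.7217
velocity in seg [144.2°–360°] (simple-harmonic), θ in radians: β = 73.5° = 1.2828 rad, B = 215.8° = 3.7664 rad; ds/dθ = (πh/(2B)) sin(πβ/B) = (π·(-28)/(2·3.7664)) sin(π·0.3406) = -10.243518 mm/rad

s = 20.7217, ds/dθ = -10.2435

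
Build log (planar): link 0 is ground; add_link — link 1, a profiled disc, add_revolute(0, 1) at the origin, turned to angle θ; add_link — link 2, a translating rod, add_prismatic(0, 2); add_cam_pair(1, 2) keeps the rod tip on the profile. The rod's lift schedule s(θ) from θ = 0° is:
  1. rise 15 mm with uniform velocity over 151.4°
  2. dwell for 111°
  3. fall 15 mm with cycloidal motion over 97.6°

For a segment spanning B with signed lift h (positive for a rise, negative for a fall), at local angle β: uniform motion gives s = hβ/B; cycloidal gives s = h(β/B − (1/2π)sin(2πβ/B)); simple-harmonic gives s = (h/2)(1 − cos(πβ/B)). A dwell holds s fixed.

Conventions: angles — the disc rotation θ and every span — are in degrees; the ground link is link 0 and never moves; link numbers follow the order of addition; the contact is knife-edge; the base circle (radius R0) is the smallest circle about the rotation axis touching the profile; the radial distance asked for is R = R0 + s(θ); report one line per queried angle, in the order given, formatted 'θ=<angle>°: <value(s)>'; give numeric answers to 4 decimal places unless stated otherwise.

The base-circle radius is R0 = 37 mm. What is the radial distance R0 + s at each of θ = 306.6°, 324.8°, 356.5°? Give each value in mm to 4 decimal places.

seg 1 [0°–151.4°] uniform, h=15: full span → s += 15 → s = 15.0000
seg 2 [151.4°–262.4°] dwell: s stays 15.0000
seg 3 [262.4°–360°] cycloidal, h=-15: θ=306.6° here. β=44.2, B=97.6. -15·(0.4529 − sin(2π·0.4529)/(2π)) = -6.0964 → s = 8.9036
seg 3 [262.4°–360°] cycloidal, h=-15: θ=324.8° here. β=62.4, B=97.6. -15·(0.6393 − sin(2π·0.6393)/(2π)) = -11.4233 → s = 3.5767
seg 3 [262.4°–360°] cycloidal, h=-15: θ=356.5° here. β=94.1, B=97.6. -15·(0.9641 − sin(2π·0.9641)/(2π)) = -14.9955 → s = 0.0045
θ=306.6°: R = R0 + s = 37 + 8.9036 = 45.9036
θ=324.8°: R = R0 + s = 37 + 3.5767 = 40.5767
θ=356.5°: R = R0 + s = 37 + 0.0045 = 37.0045

θ=306.6°: 45.9036
θ=324.8°: 40.5767
θ=356.5°: 37.0045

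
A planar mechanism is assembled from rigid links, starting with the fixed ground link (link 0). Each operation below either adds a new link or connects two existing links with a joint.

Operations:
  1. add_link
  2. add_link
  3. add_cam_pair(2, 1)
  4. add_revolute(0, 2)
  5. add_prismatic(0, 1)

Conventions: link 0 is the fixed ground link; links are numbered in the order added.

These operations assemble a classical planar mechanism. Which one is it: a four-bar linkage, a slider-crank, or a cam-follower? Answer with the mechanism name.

links: 3 (incl. ground); joints: 1 revolute, 1 prismatic, 1 higher (cam) pair, forming one closed loop
3 links, revolute + prismatic + higher pair in one loop → cam-follower

cam-follower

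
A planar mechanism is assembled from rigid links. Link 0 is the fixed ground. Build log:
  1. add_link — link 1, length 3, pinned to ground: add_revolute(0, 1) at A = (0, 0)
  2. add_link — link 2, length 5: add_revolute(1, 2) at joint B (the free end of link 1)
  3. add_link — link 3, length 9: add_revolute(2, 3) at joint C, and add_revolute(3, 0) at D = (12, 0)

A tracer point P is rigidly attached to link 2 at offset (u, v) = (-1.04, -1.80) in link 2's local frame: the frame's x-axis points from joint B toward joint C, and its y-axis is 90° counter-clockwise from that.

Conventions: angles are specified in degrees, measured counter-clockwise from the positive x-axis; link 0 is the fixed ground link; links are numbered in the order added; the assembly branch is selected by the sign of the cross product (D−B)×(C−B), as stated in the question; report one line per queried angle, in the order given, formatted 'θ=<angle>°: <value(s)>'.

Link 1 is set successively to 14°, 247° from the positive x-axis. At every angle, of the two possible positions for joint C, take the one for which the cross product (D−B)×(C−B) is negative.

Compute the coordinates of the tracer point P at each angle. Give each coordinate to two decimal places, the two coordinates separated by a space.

A=(0,0), D=(12.00,0)
θ=14°: B = A + 3.00·(cos14°, sin14°) = (2.9109, 0.7258)
θ=14°: |BD| = 9.1180
θ=14°: circle(B,5.00) ∩ circle(D,9.00): a=1.4882, h=4.7734
θ=14°:   candidates: C₊=(4.7743,5.3656) cross=43.524; C₋=(4.0144,-4.1509) cross=-43.524
θ=14°:   branch - wants cross < 0 → take C=(4.0144,-4.1509) (cross=-43.524)
θ=14°: ex = (C−B)/|BC| = (0.2207,-0.9753); ey = (0.9753,0.2207)
θ=14°: P = B + -1.04·ex + -1.80·ey = (0.9257,1.3429)
θ=247°: B = A + 3.00·(cos247°, sin247°) = (-1.1722, -2.7615)
θ=247°: |BD| = 13.4586
θ=247°: circle(B,5.00) ∩ circle(D,9.00): a=4.6488, h=1.8408
θ=247°:   candidates: C₊=(3.0000,-0.0060) cross=24.774; C₋=(3.7554,-3.6093) cross=-24.774
θ=247°:   branch - wants cross < 0 → take C=(3.7554,-3.6093) (cross=-24.774)
θ=247°: ex = (C−B)/|BC| = (0.9855,-0.1696); ey = (0.1696,0.9855)
θ=247°: P = B + -1.04·ex + -1.80·ey = (-2.5023,-4.3591)

θ=14°: 0.93 1.34
θ=247°: -2.50 -4.36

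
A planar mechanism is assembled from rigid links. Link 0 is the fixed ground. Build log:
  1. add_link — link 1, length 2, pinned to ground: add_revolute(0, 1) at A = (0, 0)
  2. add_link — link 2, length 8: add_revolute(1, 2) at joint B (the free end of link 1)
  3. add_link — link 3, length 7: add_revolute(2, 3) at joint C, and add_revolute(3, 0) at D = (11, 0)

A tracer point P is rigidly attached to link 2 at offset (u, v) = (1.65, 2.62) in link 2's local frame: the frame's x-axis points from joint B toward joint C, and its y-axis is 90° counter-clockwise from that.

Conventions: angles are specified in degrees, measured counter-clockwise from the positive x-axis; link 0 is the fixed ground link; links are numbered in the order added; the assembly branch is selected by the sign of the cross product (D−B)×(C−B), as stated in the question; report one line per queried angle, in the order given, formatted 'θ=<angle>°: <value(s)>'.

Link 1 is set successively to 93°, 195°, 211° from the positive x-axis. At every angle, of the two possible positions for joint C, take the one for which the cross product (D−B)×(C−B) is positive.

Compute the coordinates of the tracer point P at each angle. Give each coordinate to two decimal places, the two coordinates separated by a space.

A=(0,0), D=(11.00,0)
θ=93°: B = A + 2.00·(cos93°, sin93°) = (-0.1047, 1.9973)
θ=93°: |BD| = 11.2829
θ=93°: circle(B,8.00) ∩ circle(D,7.00): a=6.3062, h=4.9226
θ=93°:   candidates: C₊=(6.9733,5.7259) cross=55.541; C₋=(5.2305,-3.9639) cross=-55.541
θ=93°:   branch + wants cross > 0 → take C=(6.9733,5.7259) (cross=55.541)
θ=93°: ex = (C−B)/|BC| = (0.8847,0.4661); ey = (-0.4661,0.8847)
θ=93°: P = B + 1.65·ex + 2.62·ey = (0.1340,5.0843)
θ=195°: B = A + 2.00·(cos195°, sin195°) = (-1.9319, -0.5176)
θ=195°: |BD| = 12.9422
θ=195°: circle(B,8.00) ∩ circle(D,7.00): a=7.0506, h=3.7801
θ=195°:   candidates: C₊=(4.9619,3.5414) cross=48.923; C₋=(5.2643,-4.0127) cross=-48.923
θ=195°:   branch + wants cross > 0 → take C=(4.9619,3.5414) (cross=48.923)
θ=195°: ex = (C−B)/|BC| = (0.8617,0.5074); ey = (-0.5074,0.8617)
θ=195°: P = B + 1.65·ex + 2.62·ey = (-1.8394,2.5773)
θ=211°: B = A + 2.00·(cos211°, sin211°) = (-1.7143, -1.0301)
θ=211°: |BD| = 12.7560
θ=211°: circle(B,8.00) ∩ circle(D,7.00): a=6.9660, h=3.9339
θ=211°:   candidates: C₊=(4.9112,3.4535) cross=50.181; C₋=(5.5465,-4.3886) cross=-50.181
θ=211°:   branch + wants cross > 0 → take C=(4.9112,3.4535) (cross=50.181)
θ=211°: ex = (C−B)/|BC| = (0.8282,0.5604); ey = (-0.5604,0.8282)
θ=211°: P = B + 1.65·ex + 2.62·ey = (-1.8162,2.0645)

θ=93°: 0.13 5.08
θ=195°: -1.84 2.58
θ=211°: -1.82 2.06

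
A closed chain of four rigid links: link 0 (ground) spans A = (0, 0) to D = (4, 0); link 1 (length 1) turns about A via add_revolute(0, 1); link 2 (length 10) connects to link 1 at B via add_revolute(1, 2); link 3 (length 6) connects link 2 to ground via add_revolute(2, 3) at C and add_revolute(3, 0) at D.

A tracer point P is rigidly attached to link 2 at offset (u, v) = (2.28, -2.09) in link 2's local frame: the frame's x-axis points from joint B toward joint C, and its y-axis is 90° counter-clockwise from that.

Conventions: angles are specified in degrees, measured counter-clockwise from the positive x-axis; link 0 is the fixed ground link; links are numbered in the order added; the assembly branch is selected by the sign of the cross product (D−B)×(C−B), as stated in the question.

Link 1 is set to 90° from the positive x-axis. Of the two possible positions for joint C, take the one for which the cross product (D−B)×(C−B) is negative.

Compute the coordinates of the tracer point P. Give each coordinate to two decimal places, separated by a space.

A=(0,0), D=(4.00,0)
B = A + 1.00·(cos90°, sin90°) = (0.0000, 1.0000)
|BD| = 4.1231
circle(B,10.00) ∩ circle(D,6.00): a=9.8227, h=1.8748
  candidates: C₊=(9.9841,0.4364) cross=7.730; C₋=(9.0747,-3.2011) cross=-7.730
  branch - wants cross < 0 → take C=(9.0747,-3.2011) (cross=-7.730)
ex = (C−B)/|BC| = (0.9075,-0.4201); ey = (0.4201,0.9075)
P = B + 2.28·ex + -2.09·ey = (1.1910,-1.8545)

1.19 -1.85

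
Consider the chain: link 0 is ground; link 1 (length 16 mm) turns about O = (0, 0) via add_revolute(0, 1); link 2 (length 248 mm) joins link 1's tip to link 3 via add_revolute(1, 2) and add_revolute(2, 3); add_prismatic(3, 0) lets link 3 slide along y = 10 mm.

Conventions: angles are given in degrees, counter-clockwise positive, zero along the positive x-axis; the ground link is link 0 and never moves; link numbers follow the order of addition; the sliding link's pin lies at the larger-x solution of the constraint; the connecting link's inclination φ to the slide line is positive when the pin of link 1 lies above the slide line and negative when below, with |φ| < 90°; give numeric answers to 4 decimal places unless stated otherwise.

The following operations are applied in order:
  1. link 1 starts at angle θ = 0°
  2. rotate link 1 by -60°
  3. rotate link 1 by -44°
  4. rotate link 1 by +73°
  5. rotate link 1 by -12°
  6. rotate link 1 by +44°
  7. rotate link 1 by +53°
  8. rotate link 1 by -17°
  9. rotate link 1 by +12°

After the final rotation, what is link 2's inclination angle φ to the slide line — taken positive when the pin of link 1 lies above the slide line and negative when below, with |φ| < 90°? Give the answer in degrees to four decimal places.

geometry: r = 16 mm, L = 248 mm, e = 10 mm; θ starts at 0°
rotate link 1 by -60°: θ ← 0° -60° = -60°
rotate link 1 by -44°: θ ← -60° -44° = -104°
rotate link 1 by +73°: θ ← -104° +73° = -31°
rotate link 1 by -12°: θ ← -31° -12° = -43°
rotate link 1 by +44°: θ ← -43° +44° = 1°
rotate link 1 by +53°: θ ← 1° +53° = 54°
rotate link 1 by -17°: θ ← 54° -17° = 37°
rotate link 1 by +12°: θ ← 37° +12° = 49°
h = r sin θ − e = 12.075353 − 10 = 2.075353
sin φ = h / L = 2.075353 / 248 = 0.00836836
φ = arcsin(0.00836836) = 0.479477°

0.4795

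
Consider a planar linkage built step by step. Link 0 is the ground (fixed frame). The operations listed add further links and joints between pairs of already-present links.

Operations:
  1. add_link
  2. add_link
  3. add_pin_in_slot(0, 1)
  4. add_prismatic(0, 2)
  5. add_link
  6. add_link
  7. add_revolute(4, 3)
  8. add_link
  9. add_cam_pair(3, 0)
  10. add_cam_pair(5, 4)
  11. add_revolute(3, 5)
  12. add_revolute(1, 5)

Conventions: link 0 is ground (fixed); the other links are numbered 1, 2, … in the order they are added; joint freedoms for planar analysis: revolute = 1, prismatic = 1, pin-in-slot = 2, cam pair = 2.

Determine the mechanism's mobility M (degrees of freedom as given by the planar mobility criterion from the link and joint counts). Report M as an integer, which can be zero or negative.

link 0 = ground. State L|J1|J2 = 1|0|0
+link1  2|0|0
+link2  3|0|0
PS(0,1) f=2→J2  3|0|1
P(0,2) f=1→J1  3|1|1
+link3  4|1|1
+link4  5|1|1
R(4,3) f=1→J1  5|2|1
+link5  6|2|1
C(3,0) f=2→J2  6|2|2
C(5,4) f=2→J2  6|2|3
R(3,5) f=1→J1  6|3|3
R(1,5) f=1→J1  6|4|3
M = 3(6−1)−2·4−3 = 15−8−3 = 4

M = 4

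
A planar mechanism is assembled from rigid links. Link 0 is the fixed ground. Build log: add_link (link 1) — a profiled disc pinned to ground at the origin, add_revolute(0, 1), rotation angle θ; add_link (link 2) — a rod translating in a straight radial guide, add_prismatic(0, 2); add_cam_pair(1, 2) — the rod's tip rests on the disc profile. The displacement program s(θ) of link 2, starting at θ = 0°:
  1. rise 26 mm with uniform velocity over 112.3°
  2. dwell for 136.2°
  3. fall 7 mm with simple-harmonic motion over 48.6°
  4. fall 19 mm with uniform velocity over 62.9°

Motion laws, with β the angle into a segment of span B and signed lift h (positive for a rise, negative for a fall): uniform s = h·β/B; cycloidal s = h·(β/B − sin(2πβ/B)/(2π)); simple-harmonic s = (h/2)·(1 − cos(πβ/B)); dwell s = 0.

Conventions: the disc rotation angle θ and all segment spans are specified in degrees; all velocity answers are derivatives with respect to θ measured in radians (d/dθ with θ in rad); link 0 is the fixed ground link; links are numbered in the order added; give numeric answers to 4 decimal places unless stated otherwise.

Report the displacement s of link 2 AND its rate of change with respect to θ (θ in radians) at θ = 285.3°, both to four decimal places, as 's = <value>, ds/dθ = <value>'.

seg 1 [0°–112.3°] uniform, h=26: full span → s += 26 → s = 26.0000
seg 2 [112.3°–248.5°] dwell: s stays 26.0000
seg 3 [248.5°–297.1°] simple-harmonic, h=-7: θ=285.3° here. β=36.8, B=48.6. -7/2·(1 − cos(π·0.7572)) = -6.0302 → s = 19.9698
velocity in seg [248.5°–297.1°] (simple-harmonic), θ in radians: β = 36.8° = 0.6423 rad, B = 48.6° = 0.8482 rad; ds/dθ = (πh/(2B)) sin(πβ/B) = (π·(-7)/(2·0.8482)) sin(π·0.7572) = -8.956489 mm/rad

s = 19.9698, ds/dθ = -8.9565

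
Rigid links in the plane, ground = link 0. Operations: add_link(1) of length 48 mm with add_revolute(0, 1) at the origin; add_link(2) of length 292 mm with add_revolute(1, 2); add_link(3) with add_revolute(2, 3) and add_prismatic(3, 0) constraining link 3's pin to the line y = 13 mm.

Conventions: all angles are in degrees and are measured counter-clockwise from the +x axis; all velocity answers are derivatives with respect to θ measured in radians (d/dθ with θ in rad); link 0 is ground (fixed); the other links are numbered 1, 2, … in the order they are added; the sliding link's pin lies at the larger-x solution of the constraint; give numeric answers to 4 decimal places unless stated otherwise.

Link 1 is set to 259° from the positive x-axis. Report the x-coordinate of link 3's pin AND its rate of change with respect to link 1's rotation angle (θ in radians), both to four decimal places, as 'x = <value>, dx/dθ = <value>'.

geometry: r = 48 mm, L = 292 mm, e = 13 mm
crank pin P = (r cos θ, r sin θ) = (-9.158832, -47.118105)
h = r sin θ − e = -47.118105 − 13 = -60.118105
x = r cos θ + √(L² − h²) = -9.158832 + 285.744315 = 276.585483
dx/dθ = −r sin θ − h·r cos θ/√(L² − h²) (θ in radians; h = -60.118105) = 45.191167

x = 276.5855, dx/dθ = 45.1912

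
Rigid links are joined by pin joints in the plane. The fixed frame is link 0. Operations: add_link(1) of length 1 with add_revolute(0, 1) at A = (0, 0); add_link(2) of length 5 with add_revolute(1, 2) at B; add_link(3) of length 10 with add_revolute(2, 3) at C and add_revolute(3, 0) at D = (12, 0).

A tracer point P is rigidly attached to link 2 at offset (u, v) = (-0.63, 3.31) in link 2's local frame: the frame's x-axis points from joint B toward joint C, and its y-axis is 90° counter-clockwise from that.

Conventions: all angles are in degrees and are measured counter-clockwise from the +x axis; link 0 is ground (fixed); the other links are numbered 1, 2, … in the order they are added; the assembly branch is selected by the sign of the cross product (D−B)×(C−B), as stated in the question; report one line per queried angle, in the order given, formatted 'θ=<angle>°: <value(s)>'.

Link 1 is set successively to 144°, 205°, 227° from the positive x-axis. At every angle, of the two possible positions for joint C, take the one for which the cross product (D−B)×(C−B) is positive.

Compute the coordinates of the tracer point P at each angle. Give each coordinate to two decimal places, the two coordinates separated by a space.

A=(0,0), D=(12.00,0)
θ=144°: B = A + 1.00·(cos144°, sin144°) = (-0.8090, 0.5878)
θ=144°: |BD| = 12.8225
θ=144°: circle(B,5.00) ∩ circle(D,10.00): a=3.4867, h=3.5837
θ=144°:   candidates: C₊=(2.8383,4.0079) cross=45.952; C₋=(2.5097,-3.1520) cross=-45.952
θ=144°:   branch + wants cross > 0 → take C=(2.8383,4.0079) (cross=45.952)
θ=144°: ex = (C−B)/|BC| = (0.7295,0.6840); ey = (-0.6840,0.7295)
θ=144°: P = B + -0.63·ex + 3.31·ey = (-3.5327,2.5714)
θ=205°: B = A + 1.00·(cos205°, sin205°) = (-0.9063, -0.4226)
θ=205°: |BD| = 12.9132
θ=205°: circle(B,5.00) ∩ circle(D,10.00): a=3.5526, h=3.5184
θ=205°:   candidates: C₊=(2.5293,3.2101) cross=45.434; C₋=(2.7595,-3.8228) cross=-45.434
θ=205°:   branch + wants cross > 0 → take C=(2.5293,3.2101) (cross=45.434)
θ=205°: ex = (C−B)/|BC| = (0.6871,0.7266); ey = (-0.7266,0.6871)
θ=205°: P = B + -0.63·ex + 3.31·ey = (-3.7441,1.3940)
θ=227°: B = A + 1.00·(cos227°, sin227°) = (-0.6820, -0.7314)
θ=227°: |BD| = 12.7031
θ=227°: circle(B,5.00) ∩ circle(D,10.00): a=3.3995, h=3.6665
θ=227°:   candidates: C₊=(2.5008,3.1248) cross=46.576; C₋=(2.9229,-4.1961) cross=-46.576
θ=227°:   branch + wants cross > 0 → take C=(2.5008,3.1248) (cross=46.576)
θ=227°: ex = (C−B)/|BC| = (0.6366,0.7712); ey = (-0.7712,0.6366)
θ=227°: P = B + -0.63·ex + 3.31·ey = (-3.6358,0.8898)

θ=144°: -3.53 2.57
θ=205°: -3.74 1.39
θ=227°: -3.64 0.89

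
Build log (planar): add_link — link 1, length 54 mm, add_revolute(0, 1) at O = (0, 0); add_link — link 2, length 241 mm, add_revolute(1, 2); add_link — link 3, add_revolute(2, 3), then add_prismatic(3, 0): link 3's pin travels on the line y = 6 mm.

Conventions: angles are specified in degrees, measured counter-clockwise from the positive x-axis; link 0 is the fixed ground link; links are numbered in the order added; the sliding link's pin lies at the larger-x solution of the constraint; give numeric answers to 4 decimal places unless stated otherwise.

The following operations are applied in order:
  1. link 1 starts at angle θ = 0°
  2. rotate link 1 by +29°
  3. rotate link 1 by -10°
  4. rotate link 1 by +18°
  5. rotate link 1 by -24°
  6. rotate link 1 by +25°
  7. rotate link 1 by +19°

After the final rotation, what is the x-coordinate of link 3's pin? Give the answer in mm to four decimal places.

geometry: r = 54 mm, L = 241 mm, e = 6 mm; θ starts at 0°
rotate link 1 by +29°: θ ← 0° +29° = 29°
rotate link 1 by -10°: θ ← 29° -10° = 19°
rotate link 1 by +18°: θ ← 19° +18° = 37°
rotate link 1 by -24°: θ ← 37° -24° = 13°
rotate link 1 by +25°: θ ← 13° +25° = 38°
rotate link 1 by +19°: θ ← 38° +19° = 57°
crank pin P = (r cos θ, r sin θ) = (29.410508, 45.288211)
h = r sin θ − e = 45.288211 − 6 = 39.288211
x = r cos θ + √(L² − h²) = 29.410508 + 237.776022 = 267.186530

267.1865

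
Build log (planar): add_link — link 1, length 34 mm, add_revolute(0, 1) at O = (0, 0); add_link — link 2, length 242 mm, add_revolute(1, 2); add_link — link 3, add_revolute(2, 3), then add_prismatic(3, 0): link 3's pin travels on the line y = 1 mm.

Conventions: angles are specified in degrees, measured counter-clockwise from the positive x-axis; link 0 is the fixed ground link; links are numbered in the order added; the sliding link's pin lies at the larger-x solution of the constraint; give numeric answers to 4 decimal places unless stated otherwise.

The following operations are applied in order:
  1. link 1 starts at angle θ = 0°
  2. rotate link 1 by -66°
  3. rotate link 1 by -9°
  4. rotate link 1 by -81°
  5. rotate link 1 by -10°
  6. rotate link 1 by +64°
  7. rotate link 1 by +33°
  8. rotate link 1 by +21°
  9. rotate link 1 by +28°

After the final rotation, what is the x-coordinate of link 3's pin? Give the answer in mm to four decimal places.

geometry: r = 34 mm, L = 242 mm, e = 1 mm; θ starts at 0°
rotate link 1 by -66°: θ ← 0° -66° = -66°
rotate link 1 by -9°: θ ← -66° -9° = -75°
rotate link 1 by -81°: θ ← -75° -81° = -156°
rotate link 1 by -10°: θ ← -156° -10° = -166°
rotate link 1 by +64°: θ ← -166° +64° = -102°
rotate link 1 by +33°: θ ← -102° +33° = -69°
rotate link 1 by +21°: θ ← -69° +21° = -48°
rotate link 1 by +28°: θ ← -48° +28° = -20°
crank pin P = (r cos θ, r sin θ) = (31.949549, -11.628685)
h = r sin θ − e = -11.628685 − 1 = -12.628685
x = r cos θ + √(L² − h²) = 31.949549 + 241.670264 = 273.619813

273.6198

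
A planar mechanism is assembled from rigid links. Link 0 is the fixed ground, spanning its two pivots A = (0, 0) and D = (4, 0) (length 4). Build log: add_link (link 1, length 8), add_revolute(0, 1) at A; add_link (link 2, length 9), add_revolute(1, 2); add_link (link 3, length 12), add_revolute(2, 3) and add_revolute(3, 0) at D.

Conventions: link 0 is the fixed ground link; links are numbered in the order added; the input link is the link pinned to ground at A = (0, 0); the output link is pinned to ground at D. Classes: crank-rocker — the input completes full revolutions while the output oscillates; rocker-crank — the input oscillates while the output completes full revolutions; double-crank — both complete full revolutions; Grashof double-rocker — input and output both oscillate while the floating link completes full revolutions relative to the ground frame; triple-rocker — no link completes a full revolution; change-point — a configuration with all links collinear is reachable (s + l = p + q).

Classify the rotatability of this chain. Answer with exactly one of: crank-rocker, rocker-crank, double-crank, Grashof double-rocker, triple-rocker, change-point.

lengths: ground=4, input=8, coupler=9, output=12
sorted: s=4 (shortest), l=12 (longest), p+q=17
s + l = 16 vs p + q = 17
s + l < p + q (Grashof) with shortest = ground link → double-crank

double-crank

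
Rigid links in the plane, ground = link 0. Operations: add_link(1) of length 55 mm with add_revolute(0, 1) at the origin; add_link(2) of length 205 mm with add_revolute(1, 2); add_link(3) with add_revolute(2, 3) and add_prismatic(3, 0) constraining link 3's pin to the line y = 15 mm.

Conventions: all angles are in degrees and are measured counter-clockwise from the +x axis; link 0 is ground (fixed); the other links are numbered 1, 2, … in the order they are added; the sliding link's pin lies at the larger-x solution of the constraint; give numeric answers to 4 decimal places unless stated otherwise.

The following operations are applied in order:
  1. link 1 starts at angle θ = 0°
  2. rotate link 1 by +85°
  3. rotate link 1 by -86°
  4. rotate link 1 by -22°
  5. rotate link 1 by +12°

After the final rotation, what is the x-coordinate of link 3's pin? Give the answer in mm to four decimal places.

geometry: r = 55 mm, L = 205 mm, e = 15 mm; θ starts at 0°
rotate link 1 by +85°: θ ← 0° +85° = 85°
rotate link 1 by -86°: θ ← 85° -86° = -1°
rotate link 1 by -22°: θ ← -1° -22° = -23°
rotate link 1 by +12°: θ ← -23° +12° = -11°
crank pin P = (r cos θ, r sin θ) = (53.989495, -10.494495)
h = r sin θ − e = -10.494495 − 15 = -25.494495
x = r cos θ + √(L² − h²) = 53.989495 + 203.408532 = 257.398027

257.3980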